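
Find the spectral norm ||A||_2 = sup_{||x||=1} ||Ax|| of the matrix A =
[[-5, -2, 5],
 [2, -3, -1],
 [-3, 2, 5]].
||A||_2 ≈ 9.3372 (= sqrt(largest eigenvalue of A^T A))

||A||_2 = sigma_max(A) = sqrt(lambda_max(A^T A)). Form the symmetric matrix M = A^T A =
[[38, -2, -42],
 [-2, 17, 3],
 [-42, 3, 51]].
Its characteristic polynomial (trace, sum of principal 2x2 minors, determinant of M give the coefficients) is
  p(λ) = det(λ I - M) = λ^3 - 106λ^2 + 1674λ - 2916.
No integer candidate from the rational root theorem (±divisors of 2916) is a root, so the roots are irrational. The cubic discriminant is Δ = 7914420576 > 0, so there are three distinct real roots. p(1) = -1347 and p(2) = 16 have opposite signs, so a root lies in (1, 2); Newton's method refines it to λ ≈ 1.9873. p(16) = 828 and p(17) = -179 have opposite signs, so a root lies in (16, 17); Newton's method refines it to λ ≈ 16.8301. p(87) = -1089 and p(88) = 5004 have opposite signs, so a root lies in (87, 88); Newton's method refines it to λ ≈ 87.1826. Check (Vieta): the three roots sum to 106, matching tr M = 106.
So the eigenvalues of A^T A are ≈ 1.9873, 16.8301, 87.1826 (all ≥ 0, as they must be for A^T A). The largest is λ_max ≈ 87.1826, hence ||A||_2 = sqrt(λ_max) ≈ 9.3372.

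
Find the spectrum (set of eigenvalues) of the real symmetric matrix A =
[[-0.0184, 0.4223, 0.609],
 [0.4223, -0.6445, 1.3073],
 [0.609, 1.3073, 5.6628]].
sigma(A) ≈ {-1, 0, 6}

A is real symmetric, so its spectrum consists of real eigenvalues. Expanding the characteristic polynomial of the displayed matrix gives
  det(λ I - A) = p(λ) = λ^3 + (-5)λ^2 + (-6)λ + (0).
Solving p(λ) = 0 yields eigenvalues ≈ -1, 0, 6. (A is shown rounded to 4 decimals, so these recover the underlying integer eigenvalues to within that precision.)
Verification: the trace of A = 5 equals the sum of eigenvalues 5, and det(A) ≈ 0.0002 matches the eigenvalue product 0.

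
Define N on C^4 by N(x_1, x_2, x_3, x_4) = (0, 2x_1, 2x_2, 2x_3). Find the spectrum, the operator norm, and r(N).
sigma(N) = {0}; ||N|| = 2; r(N) = 0. (N is nilpotent with N^4 = 0.)

On C^4, N is a strictly lower-triangular matrix with 2 on the subdiagonal and zeros elsewhere, so its characteristic polynomial is lambda^4 and every eigenvalue is 0: sigma(N) = {0}. For the operator norm, N e_i = 2e_{i+1} for i = 1, ..., 3 and N e_4 = 0, so the singular values of N are 2 (with multiplicity 3) and 0; hence ||N|| = 2. The spectral radius r(N) = max|lambda| = 0. Note ||N|| > r(N) — characteristic of non-normal nilpotent operators. Indeed N^4 = 0.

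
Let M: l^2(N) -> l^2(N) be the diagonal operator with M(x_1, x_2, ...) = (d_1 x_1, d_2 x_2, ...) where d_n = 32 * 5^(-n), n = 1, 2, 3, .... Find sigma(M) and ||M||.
sigma(M) = {32 * 5^(-n) : n ≥ 1} ∪ {0}; ||M|| = 32/5

A bounded diagonal operator on l^2 with diagonal entries d_n has spectrum equal to the closure of {d_n : n ≥ 1}: every d_n is an eigenvalue (with eigenvector e_n), so {d_n} ⊂ sigma(M); the spectrum is closed, so its closure is too; and for lambda not in the closure, (M - lambda I) has bounded inverse (the diagonal entries 1/(d_n - lambda) are bounded). For our sequence d_n = 32 * 5^(-n), n = 1, 2, 3, ...:
  - {d_n} = {32 * 5^(-n) : n ≥ 1}; the only limit point is 0
  - closure = {32 * 5^(-n) : n ≥ 1} ∪ {0}
For the norm: a diagonal operator has ||M|| = sup_n |d_n|. Here d_n = 32 * 5^(-n) is positive and decreasing, so sup_n |d_n| = d_1 = 32/5. So ||M|| = 32/5.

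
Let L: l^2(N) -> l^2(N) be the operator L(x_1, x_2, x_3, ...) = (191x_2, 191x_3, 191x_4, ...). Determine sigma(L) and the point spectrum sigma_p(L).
sigma(L) = closed disk {z in C : |z| ≤ 191}; sigma_p(L) = open disk {z in C : |z| < 191}

Note L = 191·V where V is the unit left shift (V x)_k = x_{k+1}; so sigma(L) = 191·sigma(V) and ||L|| = 191||V||. ||L x||^2 = 36481sum_{k≥2} |x_k|^2 ≤ 36481||x||^2, with equality on {x : x_1 = 0}, so ||L|| = 191. For any lambda with |lambda| < 191, set r = lambda/191 (|r| < 1); the vector x = (1, r, r^2, ...) is in l^2 and satisfies L x = 191(r, r^2, ...) = lambda x, so lambda is an eigenvalue. On the boundary |lambda| = 191 the geometric series diverges, so no l^2 eigenvector exists, but these lambda lie in the approximate point spectrum. Hence sigma(L) is the closed disk of radius 191 and sigma_p(L) is the open disk.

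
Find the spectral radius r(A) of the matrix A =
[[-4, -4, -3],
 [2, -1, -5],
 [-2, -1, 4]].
r(A) ≈ 4.7588

The eigenvalues of A are the roots of its characteristic polynomial. With M = A (coefficients from the trace, the sum of principal 2x2 minors, and det A):
  p(λ) = det(λ I - M) = λ^3 + λ^2 - 19λ - 40.
No integer candidate from the rational root theorem (±divisors of 40) is a root, so the roots are irrational. The cubic discriminant is Δ = -1563 < 0, so there is one real root and a complex-conjugate pair. p(4) = -36 and p(5) = 15 have opposite signs, so a root lies in (4, 5); Newton's method refines it to λ ≈ 4.7588. Dividing out (λ - (4.7588)) leaves approximately λ^2 + 5.7588λ + 8.4054. For λ^2 + 5.7588λ + 8.4054 the discriminant is -0.4574. It is negative, so the remaining roots are the complex-conjugate pair λ ≈ -2.8794 ± 0.3382i. Their product equals the constant term, so |λ|^2 ≈ 8.4054 and |λ| ≈ 2.8992.
Thus the eigenvalues (to 4 decimals) are 4.7588 (modulus 4.7588); -2.8794 ± 0.3382i (modulus 2.8992). The spectral radius is the largest modulus: r(A) ≈ 4.7588. (Cross-check: r(A) ≤ ||A||_2 ≈ 7.3905; equality holds whenever A is normal, though it can also hold for some non-normal A.)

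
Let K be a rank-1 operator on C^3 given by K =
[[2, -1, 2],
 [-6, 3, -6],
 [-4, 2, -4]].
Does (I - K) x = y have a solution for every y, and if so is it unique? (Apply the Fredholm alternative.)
(I - K) is singular (det(I - K) = 0, i.e. 1 ∈ sigma(K)). (I - K) x = y is solvable iff y ⊥ ker((I - K)^*) = span{(2, -1, 2)}, i.e. iff 2y_1 - y_2 + 2y_3 = 0. When solvable, the solutions are x = y + c·(1, -3, -2), c arbitrary (ker(I - K) = span{(1, -3, -2)}, dimension 1).

K has rank 1, so it is an outer product K = u v^T: every row of K is a multiple of one row vector. Reading off the entries, u = (1, -3, -2) and v = (2, -1, 2) (row i of K equals u_i·v^T). A rank-one matrix u v^T satisfies K u = u (v·u) and kills the (2)-dimensional subspace v^⊥, so its characteristic polynomial is lambda^2 (lambda - v·u) with v·u = tr K = 1. Hence the eigenvalues of I - K are 1 (multiplicity 2) and 1 - (1) = 0, so det(I - K) = 0. (Direct check: I - K =
[[-1, 1, -2],
 [6, -2, 6],
 [4, -2, 5]]
has determinant 0.) So 1 is an eigenvalue of K and (I - K) is not invertible. The finite-dimensional Fredholm alternative says: either (I - K) is invertible, or ker(I - K) ≠ {0} and then range(I - K) = ker((I - K)^*)^⊥, with dim ker(I - K) = dim ker((I - K)^*). We are in the second case, so we need both kernels. Kernel of I - K: (I - K) u = u - u (v·u) = u - u = 0, so ker(I - K) = span{u} = span{(1, -3, -2)} (it is exactly 1-dimensional because rank(I - K) = 2). Kernel of the adjoint: K is real, so (I - K)^* = I - K^T = I - v u^T, and (I - v u^T) v = v - v (u·v) = 0; hence ker((I - K)^*) = span{v} = span{(2, -1, 2)}. Therefore (I - K) x = y is solvable iff <y, v> = 0, i.e. iff 2y_1 - y_2 + 2y_3 = 0. When this holds, K y = u (v·y) = 0, so (I - K) y = y and x = y is a particular solution; the full solution set is the line x = y + c·u = y + c·(1, -3, -2), c ∈ C.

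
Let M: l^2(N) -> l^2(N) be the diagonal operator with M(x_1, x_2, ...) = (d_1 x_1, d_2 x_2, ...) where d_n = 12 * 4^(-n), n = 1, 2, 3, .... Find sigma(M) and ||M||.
sigma(M) = {12 * 4^(-n) : n ≥ 1} ∪ {0}; ||M|| = 3

A bounded diagonal operator on l^2 with diagonal entries d_n has spectrum equal to the closure of {d_n : n ≥ 1}: every d_n is an eigenvalue (with eigenvector e_n), so {d_n} ⊂ sigma(M); the spectrum is closed, so its closure is too; and for lambda not in the closure, (M - lambda I) has bounded inverse (the diagonal entries 1/(d_n - lambda) are bounded). For our sequence d_n = 12 * 4^(-n), n = 1, 2, 3, ...:
  - {d_n} = {12 * 4^(-n) : n ≥ 1}; the only limit point is 0
  - closure = {12 * 4^(-n) : n ≥ 1} ∪ {0}
For the norm: a diagonal operator has ||M|| = sup_n |d_n|. Here d_n = 12 * 4^(-n) is positive and decreasing, so sup_n |d_n| = d_1 = 12/4 = 3. So ||M|| = 3.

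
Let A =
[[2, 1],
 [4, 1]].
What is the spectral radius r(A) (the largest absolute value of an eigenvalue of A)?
r(A) = (3 + sqrt(17))/2 ≈ 3.5616

The eigenvalues of A are the roots of its characteristic polynomial. With M = A (coefficients from the trace and determinant):
  p(λ) = det(λ I - M) = λ^2 - 3λ - 2.
For λ^2 - 3λ - 2 the discriminant is 17. It is nonnegative but not a perfect square, so the roots are real and irrational: λ = (3 ± sqrt(17))/2 ≈ 3.5616, -0.5616.
Thus the eigenvalues (to 4 decimals) are 3.5616 (modulus 3.5616); -0.5616 (modulus 0.5616). The spectral radius is the largest modulus: r(A) = (3 + sqrt(17))/2 ≈ 3.5616. (Cross-check: r(A) ≤ ||A||_2 ≈ 4.6708; equality holds whenever A is normal, though it can also hold for some non-normal A.)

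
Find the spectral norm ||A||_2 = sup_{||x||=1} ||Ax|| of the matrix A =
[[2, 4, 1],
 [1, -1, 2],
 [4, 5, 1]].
||A||_2 ≈ 7.8965 (= sqrt(largest eigenvalue of A^T A))

||A||_2 = sigma_max(A) = sqrt(lambda_max(A^T A)). Form the symmetric matrix M = A^T A =
[[21, 27, 8],
 [27, 42, 7],
 [8, 7, 6]].
Its characteristic polynomial (trace, sum of principal 2x2 minors, determinant of M give the coefficients) is
  p(λ) = det(λ I - M) = λ^3 - 69λ^2 + 418λ - 225.
No integer candidate from the rational root theorem (±divisors of 225) is a root, so the roots are irrational. The cubic discriminant is Δ = 359507561 > 0, so there are three distinct real roots. p(0) = -225 and p(1) = 125 have opposite signs, so a root lies in (0, 1); Newton's method refines it to λ ≈ 0.5965. p(6) = 15 and p(7) = -337 have opposite signs, so a root lies in (6, 7); Newton's method refines it to λ ≈ 6.0493. p(62) = -1217 and p(63) = 2295 have opposite signs, so a root lies in (62, 63); Newton's method refines it to λ ≈ 62.3542. Check (Vieta): the three roots sum to 69, matching tr M = 69.
So the eigenvalues of A^T A are ≈ 0.5965, 6.0493, 62.3542 (all ≥ 0, as they must be for A^T A). The largest is λ_max ≈ 62.3542, hence ||A||_2 = sqrt(λ_max) ≈ 7.8965.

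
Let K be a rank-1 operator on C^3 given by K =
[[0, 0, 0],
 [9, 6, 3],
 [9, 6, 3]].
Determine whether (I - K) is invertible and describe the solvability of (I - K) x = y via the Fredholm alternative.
(I - K) is invertible (det(I - K) = -8 ≠ 0), so for every y in C^3 the equation (I - K) x = y has a unique solution.

K has rank 1, so it is an outer product K = u v^T: every row of K is a multiple of one row vector. Reading off the entries, u = (0, -3, -3) and v = (-3, -2, -1) (row i of K equals u_i·v^T). A rank-one matrix u v^T satisfies K u = u (v·u) and kills the (2)-dimensional subspace v^⊥, so its characteristic polynomial is lambda^2 (lambda - v·u) with v·u = tr K = 9. Hence the eigenvalues of I - K are 1 (multiplicity 2) and 1 - (9) = -8, so det(I - K) = -8. (Direct check: I - K =
[[1, 0, 0],
 [-9, -5, -3],
 [-9, -6, -2]]
has determinant -8.) The finite-dimensional Fredholm alternative says: either (I - K) is invertible, or ker(I - K) ≠ {0} and then range(I - K) = ker((I - K)^*)^⊥, with dim ker(I - K) = dim ker((I - K)^*). Since det(I - K) ≠ 0, 1 is not an eigenvalue of K and ker(I - K) = {0}, so we are in the first case: for every y there is a unique x = (I - K)^(-1) y. Explicitly, by the Sherman–Morrison formula, (I - u v^T)^(-1) = I + u v^T/(1 - v·u), i.e. (I - K)^(-1) = I + K/(-8).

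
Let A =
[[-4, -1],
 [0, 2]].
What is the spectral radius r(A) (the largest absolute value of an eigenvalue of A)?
r(A) = 4

The eigenvalues of A are the roots of its characteristic polynomial. With M = A (coefficients from the trace and determinant):
  p(λ) = det(λ I - M) = λ^2 + 2λ - 8.
For λ^2 + 2λ - 8 the discriminant is 36. It is a perfect square (6^2), so the roots are rational: λ = (-2 ± 6)/2 = 2, -4.
Thus the eigenvalues (to 4 decimals) are 2 (modulus 2); -4 (modulus 4). The spectral radius is the largest modulus: r(A) = 4. (Cross-check: r(A) ≤ ||A||_2 ≈ 4.1594; equality holds whenever A is normal, though it can also hold for some non-normal A.)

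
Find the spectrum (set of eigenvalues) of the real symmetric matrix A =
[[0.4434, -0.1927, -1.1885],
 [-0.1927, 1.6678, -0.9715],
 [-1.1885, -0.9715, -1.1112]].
sigma(A) ≈ {-2, 1, 2}

A is real symmetric, so its spectrum consists of real eigenvalues. Expanding the characteristic polynomial of the displayed matrix gives
  det(λ I - A) = p(λ) = λ^3 + (-1)λ^2 + (-4)λ + (4).
Solving p(λ) = 0 yields eigenvalues ≈ -2, 1, 2. (A is shown rounded to 4 decimals, so these recover the underlying integer eigenvalues to within that precision.)
Verification: the trace of A = 1 equals the sum of eigenvalues 1, and det(A) ≈ -3.9998 matches the eigenvalue product -4.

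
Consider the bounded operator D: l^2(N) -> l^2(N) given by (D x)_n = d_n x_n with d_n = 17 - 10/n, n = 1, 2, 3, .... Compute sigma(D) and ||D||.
sigma(D) = {17 - 10/n : n ≥ 1} ∪ {17}; ||D|| = 17

A bounded diagonal operator on l^2 with diagonal entries d_n has spectrum equal to the closure of {d_n : n ≥ 1}: every d_n is an eigenvalue (with eigenvector e_n), so {d_n} ⊂ sigma(D); the spectrum is closed, so its closure is too; and for lambda not in the closure, (D - lambda I) has bounded inverse (the diagonal entries 1/(d_n - lambda) are bounded). For our sequence d_n = 17 - 10/n, n = 1, 2, 3, ...:
  - {d_n} = {17 - 10/n : n ≥ 1}; the only limit point is 17
  - closure = {17 - 10/n : n ≥ 1} ∪ {17}
For the norm: a diagonal operator has ||D|| = sup_n |d_n|. Here d_n = 17 - 10/n increases monotonically from d_1 = 7 toward 17, with all terms in [7, 17); so sup_n |d_n| = 17 (the supremum is the limit, not attained). So ||D|| = 17.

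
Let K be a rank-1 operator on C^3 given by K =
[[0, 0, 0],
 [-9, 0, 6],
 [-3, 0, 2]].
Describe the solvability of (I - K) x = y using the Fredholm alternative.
(I - K) is invertible (det(I - K) = -1 ≠ 0), so for every y in C^3 the equation (I - K) x = y has a unique solution.

K has rank 1, so it is an outer product K = u v^T: every row of K is a multiple of one row vector. Reading off the entries, u = (0, -3, -1) and v = (3, 0, -2) (row i of K equals u_i·v^T). A rank-one matrix u v^T satisfies K u = u (v·u) and kills the (2)-dimensional subspace v^⊥, so its characteristic polynomial is lambda^2 (lambda - v·u) with v·u = tr K = 2. Hence the eigenvalues of I - K are 1 (multiplicity 2) and 1 - (2) = -1, so det(I - K) = -1. (Direct check: I - K =
[[1, 0, 0],
 [9, 1, -6],
 [3, 0, -1]]
has determinant -1.) The finite-dimensional Fredholm alternative says: either (I - K) is invertible, or ker(I - K) ≠ {0} and then range(I - K) = ker((I - K)^*)^⊥, with dim ker(I - K) = dim ker((I - K)^*). Since det(I - K) ≠ 0, 1 is not an eigenvalue of K and ker(I - K) = {0}, so we are in the first case: for every y there is a unique x = (I - K)^(-1) y. Explicitly, by the Sherman–Morrison formula, (I - u v^T)^(-1) = I + u v^T/(1 - v·u), i.e. (I - K)^(-1) = I - K.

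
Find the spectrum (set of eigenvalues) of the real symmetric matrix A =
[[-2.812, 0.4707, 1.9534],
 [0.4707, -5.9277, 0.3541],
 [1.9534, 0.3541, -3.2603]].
sigma(A) ≈ {-6, -5, -1}

A is real symmetric, so its spectrum consists of real eigenvalues. Expanding the characteristic polynomial of the displayed matrix gives
  det(λ I - A) = p(λ) = λ^3 + (12)λ^2 + (41)λ + (30).
Solving p(λ) = 0 yields eigenvalues ≈ -6, -5, -1. (A is shown rounded to 4 decimals, so these recover the underlying integer eigenvalues to within that precision.)
Verification: the trace of A = -12 equals the sum of eigenvalues -12, and det(A) ≈ -30.0001 matches the eigenvalue product -30.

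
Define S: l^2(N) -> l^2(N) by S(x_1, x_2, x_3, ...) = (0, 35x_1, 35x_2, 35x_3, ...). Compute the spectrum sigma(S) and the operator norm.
sigma(S) = closed disk {z in C : |z| ≤ 35}; ||S|| = 35

Note S = 35·U where U is the unit right shift (U x)_k = x_{k-1} (with x_0 := 0); so ||S|| = 35||U|| and sigma(S) = 35·sigma(U). ||S x||^2 = sum_{k≥1} |35x_k|^2 = 1225||x||^2, so ||S|| = 35 and sigma(S) ⊂ {|z| ≤ 35}. For any |lambda| < 35, the equation (S - lambda I) x = 0 forces x_1 = 0, then 35x_k = lambda x_{k+1} ⇒ x = 0, so S has no eigenvalues. But (S - lambda I) is not surjective for |lambda| < 35: solving (S - lambda I) x = e_1 would require x_n proportional to (lambda/35)^(-n), which is not in l^2. So every |lambda| < 35 lies in the residual spectrum. The boundary |lambda| = 35 is in the approximate point spectrum (the spectrum is closed). Hence sigma(S) is the closed disk of radius 35.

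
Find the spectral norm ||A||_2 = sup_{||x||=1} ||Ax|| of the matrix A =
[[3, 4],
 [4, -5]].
||A||_2 = sqrt((66 + sqrt(512))/2) ≈ 6.6569 (= sqrt(largest eigenvalue of A^T A))

||A||_2 = sigma_max(A) = sqrt(lambda_max(A^T A)). Form the symmetric matrix M = A^T A =
[[25, -8],
 [-8, 41]].
Its characteristic polynomial (trace, determinant of M give the coefficients) is
  p(λ) = det(λ I - M) = λ^2 - 66λ + 961.
For λ^2 - 66λ + 961 the discriminant is 512. It is nonnegative but not a perfect square, so the roots are real and irrational: λ = (66 ± sqrt(512))/2 ≈ 44.3137, 21.6863.
So the eigenvalues of A^T A are ≈ 21.6863, 44.3137 (all ≥ 0, as they must be for A^T A). The largest is λ_max = (66 + sqrt(512))/2 ≈ 44.3137, hence ||A||_2 = sqrt(λ_max) = sqrt((66 + sqrt(512))/2) ≈ 6.6569.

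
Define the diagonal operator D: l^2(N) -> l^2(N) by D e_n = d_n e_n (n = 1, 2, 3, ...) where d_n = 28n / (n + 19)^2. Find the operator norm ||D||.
||D|| = 7/19 (attained at n = 19)

For D diagonal, ||D|| = sup_n |d_n|. Treat f(x) = 28x / (x + 19)^2 for real x > 0. By the quotient rule, f'(x) = 28(19 - x)/(x + 19)^3, which is positive for x < 19 and negative for x > 19. So f has a unique maximum at x = 19, and since 19 is a positive integer, the supremum over n ≥ 1 is attained at n = 19: d_19 = 28·19/(19 + 19)^2 = 28·19/1444 = 7/19. Hence ||D|| = 7/19.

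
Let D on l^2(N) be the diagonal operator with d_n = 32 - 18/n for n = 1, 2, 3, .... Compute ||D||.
||D|| = 32

For a diagonal operator on l^2 with entries d_n, ||D|| = sup_n |d_n|. Here d_1 = 14, d_2 = 23, ..., and d_n = 32 - 18/n increases monotonically toward 32. All terms lie in [14, 32), so |d_n| = d_n and the supremum is the limit 32, which is not attained by any individual d_n. Hence ||D|| = 32.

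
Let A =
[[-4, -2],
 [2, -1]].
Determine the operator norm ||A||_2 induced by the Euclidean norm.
||A||_2 = sqrt((25 + sqrt(369))/2) ≈ 4.7016 (= sqrt(largest eigenvalue of A^T A))

||A||_2 = sigma_max(A) = sqrt(lambda_max(A^T A)). Form the symmetric matrix M = A^T A =
[[20, 6],
 [6, 5]].
Its characteristic polynomial (trace, determinant of M give the coefficients) is
  p(λ) = det(λ I - M) = λ^2 - 25λ + 64.
For λ^2 - 25λ + 64 the discriminant is 369. It is nonnegative but not a perfect square, so the roots are real and irrational: λ = (25 ± sqrt(369))/2 ≈ 22.1047, 2.8953.
So the eigenvalues of A^T A are ≈ 2.8953, 22.1047 (all ≥ 0, as they must be for A^T A). The largest is λ_max = (25 + sqrt(369))/2 ≈ 22.1047, hence ||A||_2 = sqrt(λ_max) = sqrt((25 + sqrt(369))/2) ≈ 4.7016.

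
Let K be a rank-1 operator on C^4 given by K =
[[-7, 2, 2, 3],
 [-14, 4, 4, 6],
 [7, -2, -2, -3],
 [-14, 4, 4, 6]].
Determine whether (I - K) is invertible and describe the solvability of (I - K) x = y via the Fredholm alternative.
(I - K) is singular (det(I - K) = 0, i.e. 1 ∈ sigma(K)). (I - K) x = y is solvable iff y ⊥ ker((I - K)^*) = span{(-7, 2, 2, 3)}, i.e. iff -7y_1 + 2y_2 + 2y_3 + 3y_4 = 0. When solvable, the solutions are x = y + c·(1, 2, -1, 2), c arbitrary (ker(I - K) = span{(1, 2, -1, 2)}, dimension 1).

K has rank 1, so it is an outer product K = u v^T: every row of K is a multiple of one row vector. Reading off the entries, u = (1, 2, -1, 2) and v = (-7, 2, 2, 3) (row i of K equals u_i·v^T). A rank-one matrix u v^T satisfies K u = u (v·u) and kills the (3)-dimensional subspace v^⊥, so its characteristic polynomial is lambda^3 (lambda - v·u) with v·u = tr K = 1. Hence the eigenvalues of I - K are 1 (multiplicity 3) and 1 - (1) = 0, so det(I - K) = 0. (Direct check: I - K =
[[8, -2, -2, -3],
 [14, -3, -4, -6],
 [-7, 2, 3, 3],
 [14, -4, -4, -5]]
has determinant 0.) So 1 is an eigenvalue of K and (I - K) is not invertible. The finite-dimensional Fredholm alternative says: either (I - K) is invertible, or ker(I - K) ≠ {0} and then range(I - K) = ker((I - K)^*)^⊥, with dim ker(I - K) = dim ker((I - K)^*). We are in the second case, so we need both kernels. Kernel of I - K: (I - K) u = u - u (v·u) = u - u = 0, so ker(I - K) = span{u} = span{(1, 2, -1, 2)} (it is exactly 1-dimensional because rank(I - K) = 3). Kernel of the adjoint: K is real, so (I - K)^* = I - K^T = I - v u^T, and (I - v u^T) v = v - v (u·v) = 0; hence ker((I - K)^*) = span{v} = span{(-7, 2, 2, 3)}. Therefore (I - K) x = y is solvable iff <y, v> = 0, i.e. iff -7y_1 + 2y_2 + 2y_3 + 3y_4 = 0. When this holds, K y = u (v·y) = 0, so (I - K) y = y and x = y is a particular solution; the full solution set is the line x = y + c·u = y + c·(1, 2, -1, 2), c ∈ C.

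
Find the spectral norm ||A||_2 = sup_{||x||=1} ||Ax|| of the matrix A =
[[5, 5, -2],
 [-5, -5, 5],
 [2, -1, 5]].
||A||_2 ≈ 11.3537 (= sqrt(largest eigenvalue of A^T A))

||A||_2 = sigma_max(A) = sqrt(lambda_max(A^T A)). Form the symmetric matrix M = A^T A =
[[54, 48, -25],
 [48, 51, -40],
 [-25, -40, 54]].
Its characteristic polynomial (trace, sum of principal 2x2 minors, determinant of M give the coefficients) is
  p(λ) = det(λ I - M) = λ^3 - 159λ^2 + 3895λ - 2025.
No integer candidate from the rational root theorem (±divisors of 2025) is a root, so the roots are irrational. The cubic discriminant is Δ = 137077664000 > 0, so there are three distinct real roots. p(0) = -2025 and p(1) = 1712 have opposite signs, so a root lies in (0, 1); Newton's method refines it to λ ≈ 0.5314. p(29) = 1600 and p(30) = -1275 have opposite signs, so a root lies in (29, 30); Newton's method refines it to λ ≈ 29.5626. p(128) = -11369 and p(129) = 1200 have opposite signs, so a root lies in (128, 129); Newton's method refines it to λ ≈ 128.9061. Check (Vieta): the three roots sum to 159, matching tr M = 159.
So the eigenvalues of A^T A are ≈ 0.5314, 29.5626, 128.9061 (all ≥ 0, as they must be for A^T A). The largest is λ_max ≈ 128.9061, hence ||A||_2 = sqrt(λ_max) ≈ 11.3537.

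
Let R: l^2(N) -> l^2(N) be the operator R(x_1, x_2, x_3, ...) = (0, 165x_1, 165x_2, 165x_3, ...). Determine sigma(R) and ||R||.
sigma(R) = closed disk {z in C : |z| ≤ 165}; ||R|| = 165

Note R = 165·U where U is the unit right shift (U x)_k = x_{k-1} (with x_0 := 0); so ||R|| = 165||U|| and sigma(R) = 165·sigma(U). ||R x||^2 = sum_{k≥1} |165x_k|^2 = 27225||x||^2, so ||R|| = 165 and sigma(R) ⊂ {|z| ≤ 165}. For any |lambda| < 165, the equation (R - lambda I) x = 0 forces x_1 = 0, then 165x_k = lambda x_{k+1} ⇒ x = 0, so R has no eigenvalues. But (R - lambda I) is not surjective for |lambda| < 165: solving (R - lambda I) x = e_1 would require x_n proportional to (lambda/165)^(-n), which is not in l^2. So every |lambda| < 165 lies in the residual spectrum. The boundary |lambda| = 165 is in the approximate point spectrum (the spectrum is closed). Hence sigma(R) is the closed disk of radius 165.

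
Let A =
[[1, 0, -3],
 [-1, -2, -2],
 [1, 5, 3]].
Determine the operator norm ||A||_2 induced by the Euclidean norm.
||A||_2 ≈ 6.772 (= sqrt(largest eigenvalue of A^T A))

||A||_2 = sigma_max(A) = sqrt(lambda_max(A^T A)). Form the symmetric matrix M = A^T A =
[[3, 7, 2],
 [7, 29, 19],
 [2, 19, 22]].
Its characteristic polynomial (trace, sum of principal 2x2 minors, determinant of M give the coefficients) is
  p(λ) = det(λ I - M) = λ^3 - 54λ^2 + 377λ - 169.
No integer candidate from the rational root theorem (±divisors of 169) is a root, so the roots are irrational. The cubic discriminant is Δ = 154829857 > 0, so there are three distinct real roots. p(0) = -169 and p(1) = 155 have opposite signs, so a root lies in (0, 1); Newton's method refines it to λ ≈ 0.4811. p(7) = 167 and p(8) = -97 have opposite signs, so a root lies in (7, 8); Newton's method refines it to λ ≈ 7.6592. p(45) = -1429 and p(46) = 245 have opposite signs, so a root lies in (45, 46); Newton's method refines it to λ ≈ 45.8596. Check (Vieta): the three roots sum to 54, matching tr M = 54.
So the eigenvalues of A^T A are ≈ 0.4811, 7.6592, 45.8596 (all ≥ 0, as they must be for A^T A). The largest is λ_max ≈ 45.8596, hence ||A||_2 = sqrt(λ_max) ≈ 6.772.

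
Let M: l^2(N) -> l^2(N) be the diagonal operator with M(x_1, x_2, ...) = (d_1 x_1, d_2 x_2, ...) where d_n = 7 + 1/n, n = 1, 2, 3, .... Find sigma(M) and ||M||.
sigma(M) = {7 + 1/n : n ≥ 1} ∪ {7}; ||M|| = 8

A bounded diagonal operator on l^2 with diagonal entries d_n has spectrum equal to the closure of {d_n : n ≥ 1}: every d_n is an eigenvalue (with eigenvector e_n), so {d_n} ⊂ sigma(M); the spectrum is closed, so its closure is too; and for lambda not in the closure, (M - lambda I) has bounded inverse (the diagonal entries 1/(d_n - lambda) are bounded). For our sequence d_n = 7 + 1/n, n = 1, 2, 3, ...:
  - {d_n} = {7 + 1/n : n ≥ 1}; the only limit point is 7
  - closure = {7 + 1/n : n ≥ 1} ∪ {7}
For the norm: a diagonal operator has ||M|| = sup_n |d_n|. Here d_n = 7 + 1/n is positive and decreasing, so sup_n |d_n| = d_1 = 7 + 1 = 8. So ||M|| = 8.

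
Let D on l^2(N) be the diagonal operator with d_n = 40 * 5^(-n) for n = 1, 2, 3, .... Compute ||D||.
||D|| = 8 (attained at n = 1)

For D diagonal, ||D|| = sup_n |d_n|. The sequence d_n = 40 * 5^(-n) is positive and strictly decreasing (ratio 5^(-1) < 1), so the supremum is d_1 = 40/5 = 8. Hence ||D|| = 8.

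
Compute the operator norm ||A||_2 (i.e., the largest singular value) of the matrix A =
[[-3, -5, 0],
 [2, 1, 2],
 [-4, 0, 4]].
||A||_2 ≈ 6.8465 (= sqrt(largest eigenvalue of A^T A))

||A||_2 = sigma_max(A) = sqrt(lambda_max(A^T A)). Form the symmetric matrix M = A^T A =
[[29, 17, -12],
 [17, 26, 2],
 [-12, 2, 20]].
Its characteristic polynomial (trace, sum of principal 2x2 minors, determinant of M give the coefficients) is
  p(λ) = det(λ I - M) = λ^3 - 75λ^2 + 1417λ - 4624.
No integer candidate from the rational root theorem (±divisors of 4624) is a root, so the roots are irrational. The cubic discriminant is Δ = 378844421 > 0, so there are three distinct real roots. p(4) = -92 and p(5) = 711 have opposite signs, so a root lies in (4, 5); Newton's method refines it to λ ≈ 4.1072. p(24) = 8 and p(25) = -449 have opposite signs, so a root lies in (24, 25); Newton's method refines it to λ ≈ 24.0176. p(46) = -806 and p(47) = 123 have opposite signs, so a root lies in (46, 47); Newton's method refines it to λ ≈ 46.8752. Check (Vieta): the three roots sum to 75, matching tr M = 75.
So the eigenvalues of A^T A are ≈ 4.1072, 24.0176, 46.8752 (all ≥ 0, as they must be for A^T A). The largest is λ_max ≈ 46.8752, hence ||A||_2 = sqrt(λ_max) ≈ 6.8465.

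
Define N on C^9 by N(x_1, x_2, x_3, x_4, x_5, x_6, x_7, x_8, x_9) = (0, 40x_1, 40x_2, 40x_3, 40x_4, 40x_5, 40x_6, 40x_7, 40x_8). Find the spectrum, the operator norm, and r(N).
sigma(N) = {0}; ||N|| = 40; r(N) = 0. (N is nilpotent with N^9 = 0.)

On C^9, N is a strictly lower-triangular matrix with 40 on the subdiagonal and zeros elsewhere, so its characteristic polynomial is lambda^9 and every eigenvalue is 0: sigma(N) = {0}. For the operator norm, N e_i = 40e_{i+1} for i = 1, ..., 8 and N e_9 = 0, so the singular values of N are 40 (with multiplicity 8) and 0; hence ||N|| = 40. The spectral radius r(N) = max|lambda| = 0. Note ||N|| > r(N) — characteristic of non-normal nilpotent operators. Indeed N^9 = 0.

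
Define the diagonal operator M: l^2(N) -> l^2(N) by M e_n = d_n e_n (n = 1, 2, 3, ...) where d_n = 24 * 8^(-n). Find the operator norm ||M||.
||M|| = 3 (attained at n = 1)

For M diagonal, ||M|| = sup_n |d_n|. The sequence d_n = 24 * 8^(-n) is positive and strictly decreasing (ratio 8^(-1) < 1), so the supremum is d_1 = 24/8 = 3. Hence ||M|| = 3.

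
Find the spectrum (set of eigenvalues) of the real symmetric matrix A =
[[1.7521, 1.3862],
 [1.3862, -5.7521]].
sigma(A) ≈ {-6, 2}

A is real symmetric, so its spectrum consists of real eigenvalues. Expanding the characteristic polynomial of the displayed matrix gives
  det(λ I - A) = p(λ) = λ^2 + (4)λ + (-12).
Solving p(λ) = 0 yields eigenvalues ≈ -6, 2. (A is shown rounded to 4 decimals, so these recover the underlying integer eigenvalues to within that precision.)
Verification: the trace of A = -4 equals the sum of eigenvalues -4, and det(A) ≈ -11.9998 matches the eigenvalue product -12.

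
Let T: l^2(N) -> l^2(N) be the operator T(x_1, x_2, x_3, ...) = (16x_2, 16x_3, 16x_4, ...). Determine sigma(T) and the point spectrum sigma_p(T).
sigma(T) = closed disk {z in C : |z| ≤ 16}; sigma_p(T) = open disk {z in C : |z| < 16}

Note T = 16·V where V is the unit left shift (V x)_k = x_{k+1}; so sigma(T) = 16·sigma(V) and ||T|| = 16||V||. ||T x||^2 = 256sum_{k≥2} |x_k|^2 ≤ 256||x||^2, with equality on {x : x_1 = 0}, so ||T|| = 16. For any lambda with |lambda| < 16, set r = lambda/16 (|r| < 1); the vector x = (1, r, r^2, ...) is in l^2 and satisfies T x = 16(r, r^2, ...) = lambda x, so lambda is an eigenvalue. On the boundary |lambda| = 16 the geometric series diverges, so no l^2 eigenvector exists, but these lambda lie in the approximate point spectrum. Hence sigma(T) is the closed disk of radius 16 and sigma_p(T) is the open disk.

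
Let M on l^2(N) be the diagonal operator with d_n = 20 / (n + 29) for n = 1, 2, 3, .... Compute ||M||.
||M|| = 2/3 (attained at n = 1)

For M diagonal, ||M|| = sup_n |d_n| = sup_n 20/(n + 29). This is positive and strictly decreasing in n, so the supremum is attained at n = 1: d_1 = 20/(1 + 29) = 2/3. Hence ||M|| = 2/3.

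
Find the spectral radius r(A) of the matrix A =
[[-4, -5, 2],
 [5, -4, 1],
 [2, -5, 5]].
r(A) ≈ 5.7472

The eigenvalues of A are the roots of its characteristic polynomial. With M = A (coefficients from the trace, the sum of principal 2x2 minors, and det A):
  p(λ) = det(λ I - M) = λ^3 + 3λ^2 + 2λ - 141.
No integer candidate from the rational root theorem (±divisors of 141) is a root, so the roots are irrational. The cubic discriminant is Δ = -536783 < 0, so there is one real root and a complex-conjugate pair. p(4) = -21 and p(5) = 69 have opposite signs, so a root lies in (4, 5); Newton's method refines it to λ ≈ 4.2689. Dividing out (λ - (4.2689)) leaves approximately λ^2 + 7.2689λ + 33.0298. For λ^2 + 7.2689λ + 33.0298 the discriminant is -79.2829. It is negative, so the remaining roots are the complex-conjugate pair λ ≈ -3.6344 ± 4.452i. Their product equals the constant term, so |λ|^2 ≈ 33.0298 and |λ| ≈ 5.7472.
Thus the eigenvalues (to 4 decimals) are 4.2689 (modulus 4.2689); -3.6344 ± 4.452i (modulus 5.7472). The spectral radius is the largest modulus: r(A) ≈ 5.7472. (Cross-check: r(A) ≤ ||A||_2 ≈ 9.6948; equality holds whenever A is normal, though it can also hold for some non-normal A.)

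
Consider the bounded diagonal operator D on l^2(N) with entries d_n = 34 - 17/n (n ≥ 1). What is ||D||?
||D|| = 34

For a diagonal operator on l^2 with entries d_n, ||D|| = sup_n |d_n|. Here d_1 = 17, d_2 = 51/2, ..., and d_n = 34 - 17/n increases monotonically toward 34. All terms lie in [17, 34), so |d_n| = d_n and the supremum is the limit 34, which is not attained by any individual d_n. Hence ||D|| = 34.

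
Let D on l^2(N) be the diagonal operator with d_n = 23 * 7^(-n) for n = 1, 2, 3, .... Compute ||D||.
||D|| = 23/7 (attained at n = 1)

For D diagonal, ||D|| = sup_n |d_n|. The sequence d_n = 23 * 7^(-n) is positive and strictly decreasing (ratio 7^(-1) < 1), so the supremum is d_1 = 23/7. Hence ||D|| = 23/7.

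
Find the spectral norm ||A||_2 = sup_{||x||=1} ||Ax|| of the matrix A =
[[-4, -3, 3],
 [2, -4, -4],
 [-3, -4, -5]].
||A||_2 ≈ 8.5977 (= sqrt(largest eigenvalue of A^T A))

||A||_2 = sigma_max(A) = sqrt(lambda_max(A^T A)). Form the symmetric matrix M = A^T A =
[[29, 16, -5],
 [16, 41, 27],
 [-5, 27, 50]].
Its characteristic polynomial (trace, sum of principal 2x2 minors, determinant of M give the coefficients) is
  p(λ) = det(λ I - M) = λ^3 - 120λ^2 + 3679λ - 20164.
No integer candidate from the rational root theorem (±divisors of 20164) is a root, so the roots are irrational. The cubic discriminant is Δ = 5607561812 > 0, so there are three distinct real roots. p(6) = -2194 and p(7) = 52 have opposite signs, so a root lies in (6, 7); Newton's method refines it to λ ≈ 6.9758. p(39) = 116 and p(40) = -1004 have opposite signs, so a root lies in (39, 40); Newton's method refines it to λ ≈ 39.1037. p(73) = -2060 and p(74) = 186 have opposite signs, so a root lies in (73, 74); Newton's method refines it to λ ≈ 73.9205. Check (Vieta): the three roots sum to 120, matching tr M = 120.
So the eigenvalues of A^T A are ≈ 6.9758, 39.1037, 73.9205 (all ≥ 0, as they must be for A^T A). The largest is λ_max ≈ 73.9205, hence ||A||_2 = sqrt(λ_max) ≈ 8.5977.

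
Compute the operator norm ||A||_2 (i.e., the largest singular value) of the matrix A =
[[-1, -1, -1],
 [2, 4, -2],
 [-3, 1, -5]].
||A||_2 ≈ 6.305 (= sqrt(largest eigenvalue of A^T A))

||A||_2 = sigma_max(A) = sqrt(lambda_max(A^T A)). Form the symmetric matrix M = A^T A =
[[14, 6, 12],
 [6, 18, -12],
 [12, -12, 30]].
Its characteristic polynomial (trace, sum of principal 2x2 minors, determinant of M give the coefficients) is
  p(λ) = det(λ I - M) = λ^3 - 62λ^2 + 888λ - 144.
No integer candidate from the rational root theorem (±divisors of 144) is a root, so the roots are irrational. The cubic discriminant is Δ = 235123200 > 0, so there are three distinct real roots. p(0) = -144 and p(1) = 683 have opposite signs, so a root lies in (0, 1); Newton's method refines it to λ ≈ 0.164. p(22) = 32 and p(23) = -351 have opposite signs, so a root lies in (22, 23); Newton's method refines it to λ ≈ 22.0825. p(39) = -495 and p(40) = 176 have opposite signs, so a root lies in (39, 40); Newton's method refines it to λ ≈ 39.7534. Check (Vieta): the three roots sum to 62, matching tr M = 62.
So the eigenvalues of A^T A are ≈ 0.164, 22.0825, 39.7534 (all ≥ 0, as they must be for A^T A). The largest is λ_max ≈ 39.7534, hence ||A||_2 = sqrt(λ_max) ≈ 6.305.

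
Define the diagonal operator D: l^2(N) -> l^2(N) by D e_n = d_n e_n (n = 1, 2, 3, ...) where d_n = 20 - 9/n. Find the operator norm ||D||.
||D|| = 20

For a diagonal operator on l^2 with entries d_n, ||D|| = sup_n |d_n|. Here d_1 = 11, d_2 = 31/2, ..., and d_n = 20 - 9/n increases monotonically toward 20. All terms lie in [11, 20), so |d_n| = d_n and the supremum is the limit 20, which is not attained by any individual d_n. Hence ||D|| = 20.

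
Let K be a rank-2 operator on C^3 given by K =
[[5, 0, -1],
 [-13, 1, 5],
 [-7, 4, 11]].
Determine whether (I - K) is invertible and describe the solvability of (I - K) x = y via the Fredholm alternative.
(I - K) is invertible (det(I - K) = 28 ≠ 0), so for every y in C^3 the equation (I - K) x = y has a unique solution.

K has rank 2 and factors as K = U V^T = u1 v1^T + u2 v2^T with u1 = (1, -3, -3), v1 = (3, -1, -3), u2 = (1, -2, 1), v2 = (2, 1, 2) (multiplying out reproduces the displayed K). The nonzero eigenvalues of U V^T coincide with those of the 2 x 2 matrix G = V^T U = [[v1·u1, v1·u2], [v2·u1, v2·u2]] = [[15, 2], [-7, 2]], and by the Sylvester determinant identity det(I_3 - U V^T) = det(I_2 - V^T U) = det([[-14, -2], [7, -1]]) = (-14)(-1) - (-2)(7) = 28. (Direct check: I - K =
[[-4, 0, 1],
 [13, 0, -5],
 [7, -4, -10]]
has determinant 28.) The finite-dimensional Fredholm alternative says: either (I - K) is invertible, or ker(I - K) ≠ {0} and then range(I - K) = ker((I - K)^*)^⊥, with dim ker(I - K) = dim ker((I - K)^*). Since det(I - K) ≠ 0, 1 is not an eigenvalue of K and ker(I - K) = {0}, so we are in the first case: for every y there is a unique x = (I - K)^(-1) y. (Explicitly, by the Woodbury identity, (I - U V^T)^(-1) = I + U (I_2 - G)^(-1) V^T.)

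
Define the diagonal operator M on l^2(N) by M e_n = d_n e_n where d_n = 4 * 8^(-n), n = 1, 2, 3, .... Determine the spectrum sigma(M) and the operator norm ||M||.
sigma(M) = {4 * 8^(-n) : n ≥ 1} ∪ {0}; ||M|| = 1/2

A bounded diagonal operator on l^2 with diagonal entries d_n has spectrum equal to the closure of {d_n : n ≥ 1}: every d_n is an eigenvalue (with eigenvector e_n), so {d_n} ⊂ sigma(M); the spectrum is closed, so its closure is too; and for lambda not in the closure, (M - lambda I) has bounded inverse (the diagonal entries 1/(d_n - lambda) are bounded). For our sequence d_n = 4 * 8^(-n), n = 1, 2, 3, ...:
  - {d_n} = {4 * 8^(-n) : n ≥ 1}; the only limit point is 0
  - closure = {4 * 8^(-n) : n ≥ 1} ∪ {0}
For the norm: a diagonal operator has ||M|| = sup_n |d_n|. Here d_n = 4 * 8^(-n) is positive and decreasing, so sup_n |d_n| = d_1 = 4/8 = 1/2. So ||M|| = 1/2.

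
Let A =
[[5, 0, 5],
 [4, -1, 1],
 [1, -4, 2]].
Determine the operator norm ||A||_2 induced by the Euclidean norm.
||A||_2 ≈ 8.3808 (= sqrt(largest eigenvalue of A^T A))

||A||_2 = sigma_max(A) = sqrt(lambda_max(A^T A)). Form the symmetric matrix M = A^T A =
[[42, -8, 31],
 [-8, 17, -9],
 [31, -9, 30]].
Its characteristic polynomial (trace, sum of principal 2x2 minors, determinant of M give the coefficients) is
  p(λ) = det(λ I - M) = λ^3 - 89λ^2 + 1378λ - 4225.
No integer candidate from the rational root theorem (±divisors of 4225) is a root, so the roots are irrational. The cubic discriminant is Δ = 1505392681 > 0, so there are three distinct real roots. p(4) = -73 and p(5) = 565 have opposite signs, so a root lies in (4, 5); Newton's method refines it to λ ≈ 4.1034. p(14) = 367 and p(15) = -205 have opposite signs, so a root lies in (14, 15); Newton's method refines it to λ ≈ 14.6594. p(70) = -865 and p(71) = 2875 have opposite signs, so a root lies in (70, 71); Newton's method refines it to λ ≈ 70.2372. Check (Vieta): the three roots sum to 89, matching tr M = 89.
So the eigenvalues of A^T A are ≈ 4.1034, 14.6594, 70.2372 (all ≥ 0, as they must be for A^T A). The largest is λ_max ≈ 70.2372, hence ||A||_2 = sqrt(λ_max) ≈ 8.3808.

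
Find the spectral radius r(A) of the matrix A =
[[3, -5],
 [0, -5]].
r(A) = 5

The eigenvalues of A are the roots of its characteristic polynomial. With M = A (coefficients from the trace and determinant):
  p(λ) = det(λ I - M) = λ^2 + 2λ - 15.
For λ^2 + 2λ - 15 the discriminant is 64. It is a perfect square (8^2), so the roots are rational: λ = (-2 ± 8)/2 = 3, -5.
Thus the eigenvalues (to 4 decimals) are 3 (modulus 3); -5 (modulus 5). The spectral radius is the largest modulus: r(A) = 5. (Cross-check: r(A) ≤ ||A||_2 ≈ 7.4096; equality holds whenever A is normal, though it can also hold for some non-normal A.)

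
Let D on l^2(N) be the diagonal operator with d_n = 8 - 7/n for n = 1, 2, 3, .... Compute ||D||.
||D|| = 8

For a diagonal operator on l^2 with entries d_n, ||D|| = sup_n |d_n|. Here d_1 = 1, d_2 = 9/2, ..., and d_n = 8 - 7/n increases monotonically toward 8. All terms lie in [1, 8), so |d_n| = d_n and the supremum is the limit 8, which is not attained by any individual d_n. Hence ||D|| = 8.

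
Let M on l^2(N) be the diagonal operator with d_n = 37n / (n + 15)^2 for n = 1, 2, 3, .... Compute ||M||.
||M|| = 37/60 (attained at n = 15)

For M diagonal, ||M|| = sup_n |d_n|. Treat f(x) = 37x / (x + 15)^2 for real x > 0. By the quotient rule, f'(x) = 37(15 - x)/(x + 15)^3, which is positive for x < 15 and negative for x > 15. So f has a unique maximum at x = 15, and since 15 is a positive integer, the supremum over n ≥ 1 is attained at n = 15: d_15 = 37·15/(15 + 15)^2 = 37·15/900 = 37/60. Hence ||M|| = 37/60.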